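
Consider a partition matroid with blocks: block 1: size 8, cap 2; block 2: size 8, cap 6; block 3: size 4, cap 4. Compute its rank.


Rank of a partition matroid = sum of min(|Si|, ci) for each block.
= min(8,2) + min(8,6) + min(4,4)
= 2 + 6 + 4
= 12.

12


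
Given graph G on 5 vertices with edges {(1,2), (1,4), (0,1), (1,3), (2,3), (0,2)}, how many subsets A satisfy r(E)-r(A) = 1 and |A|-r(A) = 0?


R(x,y) = sum over A in 2^E of x^(r(E)-r(A)) * y^(|A|-r(A)).
G has 5 vertices, 6 edges. r(E) = 4.
Enumerate all 2^6 = 64 subsets.
Count subsets with r(E)-r(A)=1 and |A|-r(A)=0: 18.

18


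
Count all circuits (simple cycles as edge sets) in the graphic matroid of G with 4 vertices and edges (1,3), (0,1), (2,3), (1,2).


A circuit in a graphic matroid = edge set of a simple cycle.
G has 4 vertices and 4 edges.
Enumerating all minimal edge subsets forming cycles...
Total circuits found: 1.

1


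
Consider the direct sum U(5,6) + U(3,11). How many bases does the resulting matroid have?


Bases of a direct sum M1 + M2: |B| = |B(M1)| * |B(M2)|.
|B(U(5,6))| = C(6,5) = 6.
|B(U(3,11))| = C(11,3) = 165.
Total bases = 6 * 165 = 990.

990


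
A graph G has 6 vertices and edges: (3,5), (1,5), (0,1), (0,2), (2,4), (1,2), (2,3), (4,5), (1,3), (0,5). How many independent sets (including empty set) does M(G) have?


An independent set in a graphic matroid is an acyclic edge subset.
G has 6 vertices and 10 edges.
Enumerate all 2^10 = 1024 subsets, checking for acyclicity.
Total independent sets = 466.

466


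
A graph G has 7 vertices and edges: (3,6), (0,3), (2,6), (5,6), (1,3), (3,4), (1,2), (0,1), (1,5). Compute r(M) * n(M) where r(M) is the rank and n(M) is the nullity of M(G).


r(M) = |V| - c = 7 - 1 = 6.
nullity = |E| - r(M) = 9 - 6 = 3.
Product = 6 * 3 = 18.

18


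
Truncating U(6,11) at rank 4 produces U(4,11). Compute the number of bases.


Truncating U(6,11) to rank 4 gives U(4,11).
Bases of U(4,11) are all 4-element subsets of 11 elements.
Number of bases = (11 choose 4) = 330.

330


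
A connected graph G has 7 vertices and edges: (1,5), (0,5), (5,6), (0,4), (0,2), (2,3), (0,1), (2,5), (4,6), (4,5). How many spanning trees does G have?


By Kirchhoff's matrix tree theorem, the number of spanning trees equals
the determinant of any cofactor of the Laplacian matrix L.
G has 7 vertices and 10 edges.
Computing the (6 x 6) cofactor determinant gives 52.

52


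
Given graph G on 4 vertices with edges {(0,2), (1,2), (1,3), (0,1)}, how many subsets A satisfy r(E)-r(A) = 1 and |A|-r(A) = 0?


R(x,y) = sum over A in 2^E of x^(r(E)-r(A)) * y^(|A|-r(A)).
G has 4 vertices, 4 edges. r(E) = 3.
Enumerate all 2^4 = 16 subsets.
Count subsets with r(E)-r(A)=1 and |A|-r(A)=0: 6.

6


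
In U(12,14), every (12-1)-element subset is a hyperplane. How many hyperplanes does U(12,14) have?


Hyperplanes of U(12,14) are flats of rank 11.
In a uniform matroid, these are exactly the (11)-element subsets.
Count = C(14,11) = 14! / (11! * 3!) = 364.

364


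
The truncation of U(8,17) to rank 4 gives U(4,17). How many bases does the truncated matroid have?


Truncating U(8,17) to rank 4 gives U(4,17).
Bases of U(4,17) are all 4-element subsets of 17 elements.
Number of bases = C(17,4) = (17 * 16 * 15 * 14) / (1 * 2 * 3 * 4) = 2380.

2380


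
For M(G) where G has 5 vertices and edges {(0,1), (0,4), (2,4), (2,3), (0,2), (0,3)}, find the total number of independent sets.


An independent set in a graphic matroid is an acyclic edge subset.
G has 5 vertices and 6 edges.
Enumerate all 2^6 = 64 subsets, checking for acyclicity.
Total independent sets = 48.

48


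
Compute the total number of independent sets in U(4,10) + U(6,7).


For a direct sum, |I(M1+M2)| = |I(M1)| * |I(M2)|.
|I(U(4,10))| = sum C(10,k) for k=0..4 = 386.
|I(U(6,7))| = sum C(7,k) for k=0..6 = 127.
Total = 386 * 127 = 49022.

49022


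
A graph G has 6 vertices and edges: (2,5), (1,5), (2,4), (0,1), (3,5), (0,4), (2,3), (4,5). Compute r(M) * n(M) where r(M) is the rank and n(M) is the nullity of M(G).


r(M) = |V| - c = 6 - 1 = 5.
nullity = |E| - r(M) = 8 - 5 = 3.
Product = 5 * 3 = 15.

15


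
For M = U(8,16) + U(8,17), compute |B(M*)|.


(M1+M2)* = M1* + M2*.
M1* = U(8,16), bases: C(16,8) = 12870.
M2* = U(9,17), bases: C(17,9) = 24310.
|B(M*)| = 12870 * 24310 = 312869700.

312869700


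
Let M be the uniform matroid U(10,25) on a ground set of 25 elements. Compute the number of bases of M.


Bases of U(10,25) are all 10-element subsets of the 25-element ground set.
Number of bases = C(25,10).
(25 choose 10) = 3268760.

3268760


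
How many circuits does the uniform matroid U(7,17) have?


In U(7,17), circuits are the (8)-element subsets.
Any set of 8 elements is dependent, and removing any one element gives
an independent set of size 7, so it is a minimal dependent set.
Number of circuits = C(17,8) = 17! / (8! * 9!) = 24310.

24310


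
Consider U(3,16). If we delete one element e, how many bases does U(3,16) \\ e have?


Deleting e from U(3,16) gives U(3,15) since n > r.
Bases of U(3,15) = C(15,3) = (15 * 14 * 13) / (1 * 2 * 3) = 455.

455


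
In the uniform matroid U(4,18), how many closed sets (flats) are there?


Flats of U(4,18): every subset of size < 4 is a flat, plus E itself.
Count = (18 choose 0) + (18 choose 1) + (18 choose 2) + (18 choose 3) + 1
     = 1 + 18 + 153 + 816 + 1
     = 989.

989


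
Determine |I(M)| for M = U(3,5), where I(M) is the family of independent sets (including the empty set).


Independent sets of U(3,5) are all subsets of size <= 3.
Count = (5 choose 0) + (5 choose 1) + (5 choose 2) + (5 choose 3)
     = 1 + 5 + 10 + 10
     = 26.

26


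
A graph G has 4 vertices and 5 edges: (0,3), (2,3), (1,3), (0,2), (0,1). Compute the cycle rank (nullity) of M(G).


Cycle rank (nullity) = |E| - r(M) = |E| - (|V| - c).
|E| = 5, |V| = 4, c = 1.
Nullity = 5 - (4 - 1) = 5 - 3 = 2.

2


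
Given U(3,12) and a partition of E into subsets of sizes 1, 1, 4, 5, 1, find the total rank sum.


r(Ai) = min(|Ai|, 3) for each part.
Sum = min(1,3) + min(1,3) + min(4,3) + min(5,3) + min(1,3)
    = 1 + 1 + 3 + 3 + 1
    = 9.

9


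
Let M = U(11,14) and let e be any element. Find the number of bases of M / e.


Contracting e from U(11,14) gives U(10,13).
Bases of U(10,13) = (13 choose 10) = 286.

286


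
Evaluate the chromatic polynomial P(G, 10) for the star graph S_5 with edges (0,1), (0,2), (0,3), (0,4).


P(tree, k) = k * (k-1)^(4) for any tree on 5 vertices.
P(10) = 10 * 9^4 = 10 * 6561 = 65610.

65610


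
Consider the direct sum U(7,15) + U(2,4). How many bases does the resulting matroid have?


Bases of a direct sum M1 + M2: |B| = |B(M1)| * |B(M2)|.
|B(U(7,15))| = C(15,7) = 6435.
|B(U(2,4))| = C(4,2) = 6.
Total bases = 6435 * 6 = 38610.

38610


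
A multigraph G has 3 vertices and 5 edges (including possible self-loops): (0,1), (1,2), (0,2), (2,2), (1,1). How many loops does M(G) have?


In a graphic matroid, a loop is a self-loop edge (u,u) with rank 0.
Examining all 5 edges for self-loops...
Self-loops found: (2,2), (1,1)
Number of loops = 2.

2


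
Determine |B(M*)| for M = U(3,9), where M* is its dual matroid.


The dual of U(r,n) is U(n-r, n) = U(6,9).
Bases of U(6,9) are all (6)-element subsets.
|B(M*)| = C(9,6) = 84.

84


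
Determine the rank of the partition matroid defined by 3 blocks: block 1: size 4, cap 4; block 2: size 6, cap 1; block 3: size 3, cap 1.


Rank of a partition matroid = sum of min(|Si|, ci) for each block.
= min(4,4) + min(6,1) + min(3,1)
= 4 + 1 + 1
= 6.

6


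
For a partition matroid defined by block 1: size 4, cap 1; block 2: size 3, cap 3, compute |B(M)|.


A basis picks exactly ci elements from block i.
Number of bases = product of C(|Si|, ci).
= C(4,1) * C(3,3)
= 4 * 1
= 4.

4


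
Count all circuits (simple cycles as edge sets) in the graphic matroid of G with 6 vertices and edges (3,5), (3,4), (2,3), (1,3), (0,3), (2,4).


A circuit in a graphic matroid = edge set of a simple cycle.
G has 6 vertices and 6 edges.
Enumerating all minimal edge subsets forming cycles...
Total circuits found: 1.

1


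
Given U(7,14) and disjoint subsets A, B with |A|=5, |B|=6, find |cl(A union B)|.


|A union B| = 5 + 6 = 11 (disjoint).
In U(7,14), cl(S) = S if |S| < 7, else cl(S) = E.
Since 11 >= 7, cl(A union B) = E.
|cl(A union B)| = 14.

14


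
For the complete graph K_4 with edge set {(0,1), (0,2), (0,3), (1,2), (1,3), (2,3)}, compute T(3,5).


T(K_4; x,y) = x^3 + 3x^2 + 4xy + 2x + y^3 + 3y^2 + 2y.
Substituting x=3, y=5:
= 27 + 27 + 60 + 6 + 125 + 75 + 10
= 330.

330


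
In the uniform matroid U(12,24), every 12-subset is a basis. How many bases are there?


Bases of U(12,24) are all 12-element subsets of the 24-element ground set.
Number of bases = C(24,12).
C(24,12) = 24! / (12! * 12!) = 2704156.

2704156


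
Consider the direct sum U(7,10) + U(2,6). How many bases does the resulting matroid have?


Bases of a direct sum M1 + M2: |B| = |B(M1)| * |B(M2)|.
|B(U(7,10))| = C(10,7) = 120.
|B(U(2,6))| = C(6,2) = 15.
Total bases = 120 * 15 = 1800.

1800


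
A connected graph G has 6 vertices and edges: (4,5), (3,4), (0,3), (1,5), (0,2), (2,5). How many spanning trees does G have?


By Kirchhoff's matrix tree theorem, the number of spanning trees equals
the determinant of any cofactor of the Laplacian matrix L.
G has 6 vertices and 6 edges.
Computing the (5 x 5) cofactor determinant gives 5.

5


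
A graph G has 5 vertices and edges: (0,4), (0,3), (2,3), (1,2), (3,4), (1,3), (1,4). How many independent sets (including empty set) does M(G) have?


An independent set in a graphic matroid is an acyclic edge subset.
G has 5 vertices and 7 edges.
Enumerate all 2^7 = 128 subsets, checking for acyclicity.
Total independent sets = 82.

82


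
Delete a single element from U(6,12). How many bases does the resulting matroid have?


Deleting e from U(6,12) gives U(6,11) since n > r.
Bases of U(6,11) = C(11,6) = 462.

462


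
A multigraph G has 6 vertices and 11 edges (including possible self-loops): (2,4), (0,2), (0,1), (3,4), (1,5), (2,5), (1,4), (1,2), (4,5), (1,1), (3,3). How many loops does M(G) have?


In a graphic matroid, a loop is a self-loop edge (u,u) with rank 0.
Examining all 11 edges for self-loops...
Self-loops found: (1,1), (3,3)
Number of loops = 2.

2


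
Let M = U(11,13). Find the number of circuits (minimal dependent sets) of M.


In U(11,13), circuits are the (12)-element subsets.
Any set of 12 elements is dependent, and removing any one element gives
an independent set of size 11, so it is a minimal dependent set.
Number of circuits = C(13,12) = 13.

13


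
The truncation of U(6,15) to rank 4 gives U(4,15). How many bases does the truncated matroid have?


Truncating U(6,15) to rank 4 gives U(4,15).
Bases of U(4,15) are all 4-element subsets of 15 elements.
Number of bases = (15 choose 4) = 1365.

1365


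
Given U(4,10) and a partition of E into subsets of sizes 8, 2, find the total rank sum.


r(Ai) = min(|Ai|, 4) for each part.
Sum = min(8,4) + min(2,4)
    = 4 + 2
    = 6.

6


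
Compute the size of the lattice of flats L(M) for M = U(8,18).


Flats of U(8,18): every subset of size < 8 is a flat, plus E itself.
Count = C(18,0) + C(18,1) + C(18,2) + C(18,3) + C(18,4) + C(18,5) + C(18,6) + C(18,7) + 1
     = 1 + 18 + 153 + 816 + 3060 + 8568 + 18564 + 31824 + 1
     = 63005.

63005


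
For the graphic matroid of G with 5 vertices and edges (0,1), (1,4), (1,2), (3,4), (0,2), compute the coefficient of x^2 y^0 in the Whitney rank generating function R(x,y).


R(x,y) = sum over A in 2^E of x^(r(E)-r(A)) * y^(|A|-r(A)).
G has 5 vertices, 5 edges. r(E) = 4.
Enumerate all 2^5 = 32 subsets.
Count subsets with r(E)-r(A)=2 and |A|-r(A)=0: 10.

10


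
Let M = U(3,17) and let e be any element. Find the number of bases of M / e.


Contracting e from U(3,17) gives U(2,16).
Bases of U(2,16) = C(16,2) = (16 * 15) / (1 * 2) = 120.

120


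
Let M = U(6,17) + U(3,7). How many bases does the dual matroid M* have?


(M1+M2)* = M1* + M2*.
M1* = U(11,17), bases: C(17,11) = 12376.
M2* = U(4,7), bases: C(7,4) = 35.
|B(M*)| = 12376 * 35 = 433160.

433160


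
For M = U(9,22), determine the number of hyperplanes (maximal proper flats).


Hyperplanes of U(9,22) are flats of rank 8.
In a uniform matroid, these are exactly the (8)-element subsets.
Count = C(22,8) = 22! / (8! * 14!) = 319770.

319770


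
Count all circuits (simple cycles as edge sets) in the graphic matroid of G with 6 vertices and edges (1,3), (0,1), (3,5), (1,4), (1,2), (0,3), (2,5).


A circuit in a graphic matroid = edge set of a simple cycle.
G has 6 vertices and 7 edges.
Enumerating all minimal edge subsets forming cycles...
Total circuits found: 3.

3


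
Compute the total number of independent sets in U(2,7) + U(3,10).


For a direct sum, |I(M1+M2)| = |I(M1)| * |I(M2)|.
|I(U(2,7))| = sum C(7,k) for k=0..2 = 29.
|I(U(3,10))| = sum C(10,k) for k=0..3 = 176.
Total = 29 * 176 = 5104.

5104


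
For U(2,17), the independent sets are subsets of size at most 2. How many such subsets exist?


Independent sets of U(2,17) are all subsets of size <= 2.
Count = C(17,0) + C(17,1) + C(17,2)
     = 1 + 17 + 136
     = 154.

154


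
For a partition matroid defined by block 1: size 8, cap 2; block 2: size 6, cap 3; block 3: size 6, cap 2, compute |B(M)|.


A basis picks exactly ci elements from block i.
Number of bases = product of C(|Si|, ci).
= C(8,2) * C(6,3) * C(6,2)
= 28 * 20 * 15
= 8400.

8400


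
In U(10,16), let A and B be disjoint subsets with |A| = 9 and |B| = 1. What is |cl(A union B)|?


|A union B| = 9 + 1 = 10 (disjoint).
In U(10,16), cl(S) = S if |S| < 10, else cl(S) = E.
Since 10 >= 10, cl(A union B) = E.
|cl(A union B)| = 16.

16


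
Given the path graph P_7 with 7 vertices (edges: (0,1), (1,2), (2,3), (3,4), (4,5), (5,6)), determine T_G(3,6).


A path on 7 vertices is a tree with 6 edges.
T(x,y) = x^(6) for any tree.
T(3,6) = 3^6 = 729.

729


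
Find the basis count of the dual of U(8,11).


The dual of U(r,n) is U(n-r, n) = U(3,11).
Bases of U(3,11) are all (3)-element subsets.
|B(M*)| = (11 choose 3) = 165.

165


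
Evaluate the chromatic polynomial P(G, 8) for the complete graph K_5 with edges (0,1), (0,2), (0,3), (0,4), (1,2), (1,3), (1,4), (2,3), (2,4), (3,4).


P(K_5, k) = k(k-1)(k-2)...(k-4).
P(8) = (8) * (7) * (6) * (5) * (4) = 6720.

6720


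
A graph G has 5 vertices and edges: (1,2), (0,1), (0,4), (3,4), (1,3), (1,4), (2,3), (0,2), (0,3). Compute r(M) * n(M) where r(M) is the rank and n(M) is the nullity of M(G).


r(M) = |V| - c = 5 - 1 = 4.
nullity = |E| - r(M) = 9 - 4 = 5.
Product = 4 * 5 = 20.

20


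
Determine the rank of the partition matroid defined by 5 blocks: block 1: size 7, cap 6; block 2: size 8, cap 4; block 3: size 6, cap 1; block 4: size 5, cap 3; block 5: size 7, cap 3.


Rank of a partition matroid = sum of min(|Si|, ci) for each block.
= min(7,6) + min(8,4) + min(6,1) + min(5,3) + min(7,3)
= 6 + 4 + 1 + 3 + 3
= 17.

17


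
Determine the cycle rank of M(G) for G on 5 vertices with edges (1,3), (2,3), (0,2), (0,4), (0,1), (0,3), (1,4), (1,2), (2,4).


Cycle rank (nullity) = |E| - r(M) = |E| - (|V| - c).
|E| = 9, |V| = 5, c = 1.
Nullity = 9 - (5 - 1) = 9 - 4 = 5.

5


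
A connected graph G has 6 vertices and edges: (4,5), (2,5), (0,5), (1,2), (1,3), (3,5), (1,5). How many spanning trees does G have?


By Kirchhoff's matrix tree theorem, the number of spanning trees equals
the determinant of any cofactor of the Laplacian matrix L.
G has 6 vertices and 7 edges.
Computing the (5 x 5) cofactor determinant gives 8.

8


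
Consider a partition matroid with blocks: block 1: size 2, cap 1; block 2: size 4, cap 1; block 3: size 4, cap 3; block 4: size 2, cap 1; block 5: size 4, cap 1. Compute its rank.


Rank of a partition matroid = sum of min(|Si|, ci) for each block.
= min(2,1) + min(4,1) + min(4,3) + min(2,1) + min(4,1)
= 1 + 1 + 3 + 1 + 1
= 7.

7


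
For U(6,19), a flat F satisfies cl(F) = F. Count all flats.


Flats of U(6,19): every subset of size < 6 is a flat, plus E itself.
Count = (19 choose 0) + (19 choose 1) + (19 choose 2) + (19 choose 3) + (19 choose 4) + (19 choose 5) + 1
     = 1 + 19 + 171 + 969 + 3876 + 11628 + 1
     = 16665.

16665


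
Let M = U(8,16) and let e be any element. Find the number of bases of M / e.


Contracting e from U(8,16) gives U(7,15).
Bases of U(7,15) = C(15,7) = 6435.

6435


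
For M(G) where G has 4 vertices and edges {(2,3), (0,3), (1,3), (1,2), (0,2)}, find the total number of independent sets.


An independent set in a graphic matroid is an acyclic edge subset.
G has 4 vertices and 5 edges.
Enumerate all 2^5 = 32 subsets, checking for acyclicity.
Total independent sets = 24.

24


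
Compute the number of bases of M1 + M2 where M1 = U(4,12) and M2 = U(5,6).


Bases of a direct sum M1 + M2: |B| = |B(M1)| * |B(M2)|.
|B(U(4,12))| = C(12,4) = 495.
|B(U(5,6))| = C(6,5) = 6.
Total bases = 495 * 6 = 2970.

2970


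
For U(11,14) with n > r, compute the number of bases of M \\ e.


Deleting e from U(11,14) gives U(11,13) since n > r.
Bases of U(11,13) = C(13,11) = 78.

78


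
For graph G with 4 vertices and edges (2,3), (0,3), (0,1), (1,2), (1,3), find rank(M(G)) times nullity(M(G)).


r(M) = |V| - c = 4 - 1 = 3.
nullity = |E| - r(M) = 5 - 3 = 2.
Product = 3 * 2 = 6.

6


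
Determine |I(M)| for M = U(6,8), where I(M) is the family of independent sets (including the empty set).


Independent sets of U(6,8) are all subsets of size <= 6.
Count = C(8,0) + C(8,1) + C(8,2) + C(8,3) + C(8,4) + C(8,5) + C(8,6)
     = 1 + 8 + 28 + 56 + 70 + 56 + 28
     = 247.

247


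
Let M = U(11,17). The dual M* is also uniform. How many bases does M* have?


The dual of U(r,n) is U(n-r, n) = U(6,17).
Bases of U(6,17) are all (6)-element subsets.
|B(M*)| = C(17,6) = 17! / (6! * 11!) = 12376.

12376


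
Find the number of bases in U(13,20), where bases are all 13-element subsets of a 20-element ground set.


Bases of U(13,20) are all 13-element subsets of the 20-element ground set.
Number of bases = C(20,13).
C(20,13) = 20! / (13! * 7!) = 77520.

77520


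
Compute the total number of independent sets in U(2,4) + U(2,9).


For a direct sum, |I(M1+M2)| = |I(M1)| * |I(M2)|.
|I(U(2,4))| = sum C(4,k) for k=0..2 = 11.
|I(U(2,9))| = sum C(9,k) for k=0..2 = 46.
Total = 11 * 46 = 506.

506


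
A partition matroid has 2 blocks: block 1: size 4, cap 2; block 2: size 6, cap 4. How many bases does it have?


A basis picks exactly ci elements from block i.
Number of bases = product of C(|Si|, ci).
= C(4,2) * C(6,4)
= 6 * 15
= 90.

90


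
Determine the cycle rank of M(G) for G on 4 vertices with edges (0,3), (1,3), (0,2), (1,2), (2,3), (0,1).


Cycle rank (nullity) = |E| - r(M) = |E| - (|V| - c).
|E| = 6, |V| = 4, c = 1.
Nullity = 6 - (4 - 1) = 6 - 3 = 3.

3


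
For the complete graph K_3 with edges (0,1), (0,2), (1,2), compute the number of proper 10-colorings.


P(K_3, k) = k(k-1)(k-2)...(k-2).
P(10) = (10) * (9) * (8) = 720.

720


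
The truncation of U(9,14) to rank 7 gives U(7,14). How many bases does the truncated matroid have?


Truncating U(9,14) to rank 7 gives U(7,14).
Bases of U(7,14) are all 7-element subsets of 14 elements.
Number of bases = C(14,7) = 14! / (7! * 7!) = 3432.

3432


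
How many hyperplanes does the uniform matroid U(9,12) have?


Hyperplanes of U(9,12) are flats of rank 8.
In a uniform matroid, these are exactly the (8)-element subsets.
Count = C(12,8) = 495.

495


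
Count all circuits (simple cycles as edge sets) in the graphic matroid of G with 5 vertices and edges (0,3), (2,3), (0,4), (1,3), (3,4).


A circuit in a graphic matroid = edge set of a simple cycle.
G has 5 vertices and 5 edges.
Enumerating all minimal edge subsets forming cycles...
Total circuits found: 1.

1


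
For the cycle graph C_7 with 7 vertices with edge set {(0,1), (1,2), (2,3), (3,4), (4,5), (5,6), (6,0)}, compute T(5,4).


T(C_7; x,y) = x + x^2 + ... + x^(6) + y.
T(5,4) = 5^1 + 5^2 + 5^3 + 5^4 + 5^5 + 5^6 + 4
= 5 + 25 + 125 + 625 + 3125 + 15625 + 4
= 19534.

19534


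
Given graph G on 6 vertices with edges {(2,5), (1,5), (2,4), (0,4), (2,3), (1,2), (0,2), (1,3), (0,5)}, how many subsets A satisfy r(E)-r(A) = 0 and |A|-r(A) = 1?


R(x,y) = sum over A in 2^E of x^(r(E)-r(A)) * y^(|A|-r(A)).
G has 6 vertices, 9 edges. r(E) = 5.
Enumerate all 2^9 = 512 subsets.
Count subsets with r(E)-r(A)=0 and |A|-r(A)=1: 65.

65


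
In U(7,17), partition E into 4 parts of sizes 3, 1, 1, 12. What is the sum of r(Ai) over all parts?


r(Ai) = min(|Ai|, 7) for each part.
Sum = min(3,7) + min(1,7) + min(1,7) + min(12,7)
    = 3 + 1 + 1 + 7
    = 12.

12


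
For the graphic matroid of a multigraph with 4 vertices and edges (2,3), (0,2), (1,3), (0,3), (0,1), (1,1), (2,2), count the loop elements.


In a graphic matroid, a loop is a self-loop edge (u,u) with rank 0.
Examining all 7 edges for self-loops...
Self-loops found: (1,1), (2,2)
Number of loops = 2.

2


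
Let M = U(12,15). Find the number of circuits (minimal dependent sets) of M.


In U(12,15), circuits are the (13)-element subsets.
Any set of 13 elements is dependent, and removing any one element gives
an independent set of size 12, so it is a minimal dependent set.
Number of circuits = C(15,13) = 105.

105


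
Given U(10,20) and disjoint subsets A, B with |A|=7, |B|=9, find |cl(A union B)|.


|A union B| = 7 + 9 = 16 (disjoint).
In U(10,20), cl(S) = S if |S| < 10, else cl(S) = E.
Since 16 >= 10, cl(A union B) = E.
|cl(A union B)| = 20.

20


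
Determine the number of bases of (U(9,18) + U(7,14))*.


(M1+M2)* = M1* + M2*.
M1* = U(9,18), bases: C(18,9) = 48620.
M2* = U(7,14), bases: C(14,7) = 3432.
|B(M*)| = 48620 * 3432 = 166863840.

166863840


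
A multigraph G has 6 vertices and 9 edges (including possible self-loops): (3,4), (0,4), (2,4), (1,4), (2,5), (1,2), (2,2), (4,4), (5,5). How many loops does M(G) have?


In a graphic matroid, a loop is a self-loop edge (u,u) with rank 0.
Examining all 9 edges for self-loops...
Self-loops found: (2,2), (4,4), (5,5)
Number of loops = 3.

3


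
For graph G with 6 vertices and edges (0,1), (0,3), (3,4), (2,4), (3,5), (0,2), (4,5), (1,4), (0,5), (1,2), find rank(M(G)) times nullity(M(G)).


r(M) = |V| - c = 6 - 1 = 5.
nullity = |E| - r(M) = 10 - 5 = 5.
Product = 5 * 5 = 25.

25


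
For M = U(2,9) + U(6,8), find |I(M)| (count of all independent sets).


For a direct sum, |I(M1+M2)| = |I(M1)| * |I(M2)|.
|I(U(2,9))| = sum C(9,k) for k=0..2 = 46.
|I(U(6,8))| = sum C(8,k) for k=0..6 = 247.
Total = 46 * 247 = 11362.

11362


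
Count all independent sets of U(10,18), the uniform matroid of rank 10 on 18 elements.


Independent sets of U(10,18) are all subsets of size <= 10.
Count = C(18,0) + C(18,1) + C(18,2) + C(18,3) + C(18,4) + C(18,5) + C(18,6) + C(18,7) + C(18,8) + C(18,9) + C(18,10)
     = 1 + 18 + 153 + 816 + 3060 + 8568 + 18564 + 31824 + 43758 + 48620 + 43758
     = 199140.

199140


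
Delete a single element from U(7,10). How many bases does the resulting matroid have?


Deleting e from U(7,10) gives U(7,9) since n > r.
Bases of U(7,9) = C(9,7) = 9! / (7! * 2!) = 36.

36


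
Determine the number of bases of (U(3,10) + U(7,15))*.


(M1+M2)* = M1* + M2*.
M1* = U(7,10), bases: C(10,7) = 120.
M2* = U(8,15), bases: C(15,8) = 6435.
|B(M*)| = 120 * 6435 = 772200.

772200


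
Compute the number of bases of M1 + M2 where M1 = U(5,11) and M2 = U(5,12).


Bases of a direct sum M1 + M2: |B| = |B(M1)| * |B(M2)|.
|B(U(5,11))| = C(11,5) = 462.
|B(U(5,12))| = C(12,5) = 792.
Total bases = 462 * 792 = 365904.

365904


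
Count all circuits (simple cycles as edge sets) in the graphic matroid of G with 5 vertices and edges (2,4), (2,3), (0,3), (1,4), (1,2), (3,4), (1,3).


A circuit in a graphic matroid = edge set of a simple cycle.
G has 5 vertices and 7 edges.
Enumerating all minimal edge subsets forming cycles...
Total circuits found: 7.

7


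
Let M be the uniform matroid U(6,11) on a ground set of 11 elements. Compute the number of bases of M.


Bases of U(6,11) are all 6-element subsets of the 11-element ground set.
Number of bases = C(11,6).
(11 choose 6) = 462.

462


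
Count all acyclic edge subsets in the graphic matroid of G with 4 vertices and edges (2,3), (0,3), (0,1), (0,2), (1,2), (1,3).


An independent set in a graphic matroid is an acyclic edge subset.
G has 4 vertices and 6 edges.
Enumerate all 2^6 = 64 subsets, checking for acyclicity.
Total independent sets = 38.

38


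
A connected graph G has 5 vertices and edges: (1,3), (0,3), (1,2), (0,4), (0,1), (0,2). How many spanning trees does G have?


By Kirchhoff's matrix tree theorem, the number of spanning trees equals
the determinant of any cofactor of the Laplacian matrix L.
G has 5 vertices and 6 edges.
Computing the (4 x 4) cofactor determinant gives 8.

8


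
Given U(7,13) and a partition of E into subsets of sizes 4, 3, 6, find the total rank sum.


r(Ai) = min(|Ai|, 7) for each part.
Sum = min(4,7) + min(3,7) + min(6,7)
    = 4 + 3 + 6
    = 13.

13


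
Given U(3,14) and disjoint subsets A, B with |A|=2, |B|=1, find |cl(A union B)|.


|A union B| = 2 + 1 = 3 (disjoint).
In U(3,14), cl(S) = S if |S| < 3, else cl(S) = E.
Since 3 >= 3, cl(A union B) = E.
|cl(A union B)| = 14.

14


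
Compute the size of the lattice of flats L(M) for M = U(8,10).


Flats of U(8,10): every subset of size < 8 is a flat, plus E itself.
Count = (10 choose 0) + (10 choose 1) + (10 choose 2) + (10 choose 3) + (10 choose 4) + (10 choose 5) + (10 choose 6) + (10 choose 7) + 1
     = 1 + 10 + 45 + 120 + 210 + 252 + 210 + 120 + 1
     = 969.

969


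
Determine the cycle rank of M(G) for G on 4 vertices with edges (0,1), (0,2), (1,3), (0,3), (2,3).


Cycle rank (nullity) = |E| - r(M) = |E| - (|V| - c).
|E| = 5, |V| = 4, c = 1.
Nullity = 5 - (4 - 1) = 5 - 3 = 2.

2


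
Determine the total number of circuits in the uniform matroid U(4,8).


In U(4,8), circuits are the (5)-element subsets.
Any set of 5 elements is dependent, and removing any one element gives
an independent set of size 4, so it is a minimal dependent set.
Number of circuits = C(8,5) = 8! / (5! * 3!) = 56.

56


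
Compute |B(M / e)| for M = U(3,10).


Contracting e from U(3,10) gives U(2,9).
Bases of U(2,9) = (9 choose 2) = 36.

36


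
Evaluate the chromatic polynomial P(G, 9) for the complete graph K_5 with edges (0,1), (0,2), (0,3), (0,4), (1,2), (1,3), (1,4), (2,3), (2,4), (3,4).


P(K_5, k) = k(k-1)(k-2)...(k-4).
P(9) = (9) * (8) * (7) * (6) * (5) = 15120.

15120


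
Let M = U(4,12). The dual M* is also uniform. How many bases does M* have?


The dual of U(r,n) is U(n-r, n) = U(8,12).
Bases of U(8,12) are all (8)-element subsets.
|B(M*)| = (12 choose 8) = 495.

495


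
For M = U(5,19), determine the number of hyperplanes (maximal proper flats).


Hyperplanes of U(5,19) are flats of rank 4.
In a uniform matroid, these are exactly the (4)-element subsets.
Count = C(19,4) = (19 * 18 * 17 * 16) / (1 * 2 * 3 * 4) = 3876.

3876


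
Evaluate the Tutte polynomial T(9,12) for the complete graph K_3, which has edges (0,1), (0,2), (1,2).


T(K_3; x,y) = x^2 + x + y.
T(9,12) = 81 + 9 + 12 = 102.

102


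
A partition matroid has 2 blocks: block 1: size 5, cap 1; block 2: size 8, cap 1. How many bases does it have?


A basis picks exactly ci elements from block i.
Number of bases = product of C(|Si|, ci).
= C(5,1) * C(8,1)
= 5 * 8
= 40.

40


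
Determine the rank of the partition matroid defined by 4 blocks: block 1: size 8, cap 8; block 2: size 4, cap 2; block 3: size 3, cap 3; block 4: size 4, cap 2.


Rank of a partition matroid = sum of min(|Si|, ci) for each block.
= min(8,8) + min(4,2) + min(3,3) + min(4,2)
= 8 + 2 + 3 + 2
= 15.

15


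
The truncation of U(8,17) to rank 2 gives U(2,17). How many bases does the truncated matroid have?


Truncating U(8,17) to rank 2 gives U(2,17).
Bases of U(2,17) are all 2-element subsets of 17 elements.
Number of bases = C(17,2) = (17 * 16) / (1 * 2) = 136.

136


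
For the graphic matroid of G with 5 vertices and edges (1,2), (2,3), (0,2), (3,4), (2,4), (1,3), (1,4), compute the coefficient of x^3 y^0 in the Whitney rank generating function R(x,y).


R(x,y) = sum over A in 2^E of x^(r(E)-r(A)) * y^(|A|-r(A)).
G has 5 vertices, 7 edges. r(E) = 4.
Enumerate all 2^7 = 128 subsets.
Count subsets with r(E)-r(A)=3 and |A|-r(A)=0: 7.

7


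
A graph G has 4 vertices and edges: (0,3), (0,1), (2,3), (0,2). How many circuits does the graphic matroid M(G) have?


A circuit in a graphic matroid = edge set of a simple cycle.
G has 4 vertices and 4 edges.
Enumerating all minimal edge subsets forming cycles...
Total circuits found: 1.

1


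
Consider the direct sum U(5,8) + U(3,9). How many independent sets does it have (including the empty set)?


For a direct sum, |I(M1+M2)| = |I(M1)| * |I(M2)|.
|I(U(5,8))| = sum C(8,k) for k=0..5 = 219.
|I(U(3,9))| = sum C(9,k) for k=0..3 = 130.
Total = 219 * 130 = 28470.

28470


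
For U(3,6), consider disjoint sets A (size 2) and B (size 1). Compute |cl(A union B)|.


|A union B| = 2 + 1 = 3 (disjoint).
In U(3,6), cl(S) = S if |S| < 3, else cl(S) = E.
Since 3 >= 3, cl(A union B) = E.
|cl(A union B)| = 6.

6


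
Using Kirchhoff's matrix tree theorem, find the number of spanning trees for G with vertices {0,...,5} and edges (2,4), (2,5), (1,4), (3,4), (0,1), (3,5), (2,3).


By Kirchhoff's matrix tree theorem, the number of spanning trees equals
the determinant of any cofactor of the Laplacian matrix L.
G has 6 vertices and 7 edges.
Computing the (5 x 5) cofactor determinant gives 8.

8


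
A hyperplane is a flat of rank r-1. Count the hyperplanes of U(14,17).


Hyperplanes of U(14,17) are flats of rank 13.
In a uniform matroid, these are exactly the (13)-element subsets.
Count = (17 choose 13) = 2380.

2380


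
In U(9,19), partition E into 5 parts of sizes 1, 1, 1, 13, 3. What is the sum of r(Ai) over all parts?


r(Ai) = min(|Ai|, 9) for each part.
Sum = min(1,9) + min(1,9) + min(1,9) + min(13,9) + min(3,9)
    = 1 + 1 + 1 + 9 + 3
    = 15.

15


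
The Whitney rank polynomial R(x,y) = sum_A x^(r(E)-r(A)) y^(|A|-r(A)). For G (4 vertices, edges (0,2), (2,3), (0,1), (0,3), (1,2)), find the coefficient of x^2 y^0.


R(x,y) = sum over A in 2^E of x^(r(E)-r(A)) * y^(|A|-r(A)).
G has 4 vertices, 5 edges. r(E) = 3.
Enumerate all 2^5 = 32 subsets.
Count subsets with r(E)-r(A)=2 and |A|-r(A)=0: 5.

5


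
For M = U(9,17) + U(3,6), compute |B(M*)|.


(M1+M2)* = M1* + M2*.
M1* = U(8,17), bases: C(17,8) = 24310.
M2* = U(3,6), bases: C(6,3) = 20.
|B(M*)| = 24310 * 20 = 486200.

486200


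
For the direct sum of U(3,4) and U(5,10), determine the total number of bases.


Bases of a direct sum M1 + M2: |B| = |B(M1)| * |B(M2)|.
|B(U(3,4))| = C(4,3) = 4.
|B(U(5,10))| = C(10,5) = 252.
Total bases = 4 * 252 = 1008.

1008


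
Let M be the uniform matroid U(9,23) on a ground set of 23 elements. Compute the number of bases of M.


Bases of U(9,23) are all 9-element subsets of the 23-element ground set.
Number of bases = C(23,9).
C(23,9) = 23! / (9! * 14!) = 817190.

817190


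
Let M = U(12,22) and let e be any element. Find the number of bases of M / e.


Contracting e from U(12,22) gives U(11,21).
Bases of U(11,21) = (21 choose 11) = 352716.

352716


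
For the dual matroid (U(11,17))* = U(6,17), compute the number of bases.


The dual of U(r,n) is U(n-r, n) = U(6,17).
Bases of U(6,17) are all (6)-element subsets.
|B(M*)| = C(17,6) = 12376.

12376


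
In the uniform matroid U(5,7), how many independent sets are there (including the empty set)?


Independent sets of U(5,7) are all subsets of size <= 5.
Count = C(7,0) + C(7,1) + C(7,2) + C(7,3) + C(7,4) + C(7,5)
     = 1 + 7 + 21 + 35 + 35 + 21
     = 120.

120


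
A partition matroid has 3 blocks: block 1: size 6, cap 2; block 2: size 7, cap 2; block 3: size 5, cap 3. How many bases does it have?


A basis picks exactly ci elements from block i.
Number of bases = product of C(|Si|, ci).
= C(6,2) * C(7,2) * C(5,3)
= 15 * 21 * 10
= 3150.

3150


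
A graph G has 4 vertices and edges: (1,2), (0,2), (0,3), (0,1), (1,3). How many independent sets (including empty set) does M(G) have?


An independent set in a graphic matroid is an acyclic edge subset.
G has 4 vertices and 5 edges.
Enumerate all 2^5 = 32 subsets, checking for acyclicity.
Total independent sets = 24.

24


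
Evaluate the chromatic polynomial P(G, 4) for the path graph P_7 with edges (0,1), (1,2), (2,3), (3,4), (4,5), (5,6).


P(P_7, k) = k * (k-1)^(6).
P(4) = 4 * 3^6 = 4 * 729 = 2916.

2916


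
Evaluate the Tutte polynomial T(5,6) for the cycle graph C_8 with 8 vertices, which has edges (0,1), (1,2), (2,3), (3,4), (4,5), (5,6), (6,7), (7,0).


T(C_8; x,y) = x + x^2 + ... + x^(7) + y.
T(5,6) = 5^1 + 5^2 + 5^3 + 5^4 + 5^5 + 5^6 + 5^7 + 6
= 5 + 25 + 125 + 625 + 3125 + 15625 + 78125 + 6
= 97661.

97661


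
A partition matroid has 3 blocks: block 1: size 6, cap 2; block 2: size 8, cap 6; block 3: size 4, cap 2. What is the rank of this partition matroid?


Rank of a partition matroid = sum of min(|Si|, ci) for each block.
= min(6,2) + min(8,6) + min(4,2)
= 2 + 6 + 2
= 10.

10


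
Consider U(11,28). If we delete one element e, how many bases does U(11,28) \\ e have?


Deleting e from U(11,28) gives U(11,27) since n > r.
Bases of U(11,27) = (27 choose 11) = 13037895.

13037895


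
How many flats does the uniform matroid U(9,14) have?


Flats of U(9,14): every subset of size < 9 is a flat, plus E itself.
Count = (14 choose 0) + (14 choose 1) + (14 choose 2) + (14 choose 3) + (14 choose 4) + (14 choose 5) + (14 choose 6) + (14 choose 7) + (14 choose 8) + 1
     = 1 + 14 + 91 + 364 + 1001 + 2002 + 3003 + 3432 + 3003 + 1
     = 12912.

12912


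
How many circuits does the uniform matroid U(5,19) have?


In U(5,19), circuits are the (6)-element subsets.
Any set of 6 elements is dependent, and removing any one element gives
an independent set of size 5, so it is a minimal dependent set.
Number of circuits = C(19,6) = 19! / (6! * 13!) = 27132.

27132


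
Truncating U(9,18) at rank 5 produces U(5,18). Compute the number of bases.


Truncating U(9,18) to rank 5 gives U(5,18).
Bases of U(5,18) are all 5-element subsets of 18 elements.
Number of bases = C(18,5) = 18! / (5! * 13!) = 8568.

8568


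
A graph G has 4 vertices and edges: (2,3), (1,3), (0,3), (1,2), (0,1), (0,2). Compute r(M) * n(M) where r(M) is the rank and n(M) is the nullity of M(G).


r(M) = |V| - c = 4 - 1 = 3.
nullity = |E| - r(M) = 6 - 3 = 3.
Product = 3 * 3 = 9.

9


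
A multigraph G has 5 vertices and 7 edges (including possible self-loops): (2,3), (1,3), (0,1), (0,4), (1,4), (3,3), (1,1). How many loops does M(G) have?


In a graphic matroid, a loop is a self-loop edge (u,u) with rank 0.
Examining all 7 edges for self-loops...
Self-loops found: (3,3), (1,1)
Number of loops = 2.

2


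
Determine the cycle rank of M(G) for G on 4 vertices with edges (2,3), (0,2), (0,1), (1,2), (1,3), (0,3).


Cycle rank (nullity) = |E| - r(M) = |E| - (|V| - c).
|E| = 6, |V| = 4, c = 1.
Nullity = 6 - (4 - 1) = 6 - 3 = 3.

3


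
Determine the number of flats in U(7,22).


Flats of U(7,22): every subset of size < 7 is a flat, plus E itself.
Count = C(22,0) + C(22,1) + C(22,2) + C(22,3) + C(22,4) + C(22,5) + C(22,6) + 1
     = 1 + 22 + 231 + 1540 + 7315 + 26334 + 74613 + 1
     = 110057.

110057


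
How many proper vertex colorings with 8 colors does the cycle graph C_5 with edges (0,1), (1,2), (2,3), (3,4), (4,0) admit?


P(C_5, k) = (k-1)^5 + (-1)^5*(k-1).
P(8) = (7)^5 - 7
= 16807 - 7 = 16800.

16800


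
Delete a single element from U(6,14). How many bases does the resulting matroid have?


Deleting e from U(6,14) gives U(6,13) since n > r.
Bases of U(6,13) = C(13,6) = 13! / (6! * 7!) = 1716.

1716


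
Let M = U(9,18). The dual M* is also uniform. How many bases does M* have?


The dual of U(r,n) is U(n-r, n) = U(9,18).
Bases of U(9,18) are all (9)-element subsets.
|B(M*)| = C(18,9) = 48620.

48620


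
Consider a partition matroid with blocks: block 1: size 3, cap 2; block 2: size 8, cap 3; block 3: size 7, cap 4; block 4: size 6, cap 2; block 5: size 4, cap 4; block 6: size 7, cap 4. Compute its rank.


Rank of a partition matroid = sum of min(|Si|, ci) for each block.
= min(3,2) + min(8,3) + min(7,4) + min(6,2) + min(4,4) + min(7,4)
= 2 + 3 + 4 + 2 + 4 + 4
= 19.

19


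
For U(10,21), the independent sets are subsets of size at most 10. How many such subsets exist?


Independent sets of U(10,21) are all subsets of size <= 10.
Count = C(21,0) + C(21,1) + C(21,2) + C(21,3) + C(21,4) + C(21,5) + C(21,6) + C(21,7) + C(21,8) + C(21,9) + C(21,10)
     = 1 + 21 + 210 + 1330 + 5985 + 20349 + 54264 + 116280 + 203490 + 293930 + 352716
     = 1048576.

1048576


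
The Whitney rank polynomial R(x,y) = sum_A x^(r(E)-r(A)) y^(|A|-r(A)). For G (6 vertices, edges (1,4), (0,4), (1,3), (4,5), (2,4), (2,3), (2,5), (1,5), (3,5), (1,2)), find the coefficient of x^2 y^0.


R(x,y) = sum over A in 2^E of x^(r(E)-r(A)) * y^(|A|-r(A)).
G has 6 vertices, 10 edges. r(E) = 5.
Enumerate all 2^10 = 1024 subsets.
Count subsets with r(E)-r(A)=2 and |A|-r(A)=0: 113.

113


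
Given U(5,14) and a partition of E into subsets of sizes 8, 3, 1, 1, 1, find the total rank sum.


r(Ai) = min(|Ai|, 5) for each part.
Sum = min(8,5) + min(3,5) + min(1,5) + min(1,5) + min(1,5)
    = 5 + 3 + 1 + 1 + 1
    = 11.

11


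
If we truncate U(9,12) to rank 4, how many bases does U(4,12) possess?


Truncating U(9,12) to rank 4 gives U(4,12).
Bases of U(4,12) are all 4-element subsets of 12 elements.
Number of bases = C(12,4) = (12 * 11 * 10 * 9) / (1 * 2 * 3 * 4) = 495.

495


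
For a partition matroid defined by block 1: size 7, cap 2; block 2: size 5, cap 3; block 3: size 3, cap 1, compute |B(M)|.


A basis picks exactly ci elements from block i.
Number of bases = product of C(|Si|, ci).
= C(7,2) * C(5,3) * C(3,1)
= 21 * 10 * 3
= 630.

630


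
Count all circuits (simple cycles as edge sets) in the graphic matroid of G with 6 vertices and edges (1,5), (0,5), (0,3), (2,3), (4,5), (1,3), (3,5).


A circuit in a graphic matroid = edge set of a simple cycle.
G has 6 vertices and 7 edges.
Enumerating all minimal edge subsets forming cycles...
Total circuits found: 3.

3


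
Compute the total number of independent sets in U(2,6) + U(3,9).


For a direct sum, |I(M1+M2)| = |I(M1)| * |I(M2)|.
|I(U(2,6))| = sum C(6,k) for k=0..2 = 22.
|I(U(3,9))| = sum C(9,k) for k=0..3 = 130.
Total = 22 * 130 = 2860.

2860


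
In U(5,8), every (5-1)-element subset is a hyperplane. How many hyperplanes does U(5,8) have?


Hyperplanes of U(5,8) are flats of rank 4.
In a uniform matroid, these are exactly the (4)-element subsets.
Count = (8 choose 4) = 70.

70


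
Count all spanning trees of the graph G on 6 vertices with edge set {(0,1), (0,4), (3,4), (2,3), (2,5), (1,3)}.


By Kirchhoff's matrix tree theorem, the number of spanning trees equals
the determinant of any cofactor of the Laplacian matrix L.
G has 6 vertices and 6 edges.
Computing the (5 x 5) cofactor determinant gives 4.

4


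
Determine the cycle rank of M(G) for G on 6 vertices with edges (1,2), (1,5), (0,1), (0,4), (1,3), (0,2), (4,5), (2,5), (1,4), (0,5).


Cycle rank (nullity) = |E| - r(M) = |E| - (|V| - c).
|E| = 10, |V| = 6, c = 1.
Nullity = 10 - (6 - 1) = 10 - 5 = 5.

5
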